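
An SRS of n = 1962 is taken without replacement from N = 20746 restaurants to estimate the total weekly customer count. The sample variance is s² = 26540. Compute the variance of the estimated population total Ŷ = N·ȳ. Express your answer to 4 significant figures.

Var(Ŷ) = N²·Var(ȳ) = N²·(1 − n/N)·s²/n.
f = 1962/20746 = 0.09457245; Var(ȳ) = 0.90542755·26540/1962 = 12.24773.
Var(Ŷ) = 20746² · 12.24773 = 5.2713803 × 10^9.

5.271 × 10^9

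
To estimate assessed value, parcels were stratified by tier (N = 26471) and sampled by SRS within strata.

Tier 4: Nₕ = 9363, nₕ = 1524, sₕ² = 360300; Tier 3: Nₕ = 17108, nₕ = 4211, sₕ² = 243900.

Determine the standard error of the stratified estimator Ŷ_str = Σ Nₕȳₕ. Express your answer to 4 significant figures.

Var(Ŷ_str) = Σₕ Nₕ²(1 − fₕ)sₕ²/nₕ.
Tier 4: 9363²·(1 − 1524/9363)·360300/1524 = 1.7352218 × 10^10.
Tier 3: 17108²·(1 − 4211/17108)·243900/4211 = 1.2779519 × 10^10.
Sum = 3.0131737 × 10^10.
SE = √(3.0131737 × 10^10) = 173600.

173600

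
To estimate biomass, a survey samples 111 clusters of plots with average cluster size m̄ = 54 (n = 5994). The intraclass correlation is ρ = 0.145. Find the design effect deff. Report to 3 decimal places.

deff = 1 + (54 − 1)·0.145 = 1 + 7.685 = 8.685.

8.685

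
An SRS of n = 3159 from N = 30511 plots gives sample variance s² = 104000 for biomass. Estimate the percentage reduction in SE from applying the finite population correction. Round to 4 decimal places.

5.3182

f = n/N = 3159/30511 = 0.10353643.
SE_no-fpc = √(s²/n) = 5.7377531; SE_fpc = √((1−f)s²/n) = 5.4326056.
Ratio = √(1−f) = 0.94681760. Reduction = 100·(1 − 0.94681760) = 5.3182%.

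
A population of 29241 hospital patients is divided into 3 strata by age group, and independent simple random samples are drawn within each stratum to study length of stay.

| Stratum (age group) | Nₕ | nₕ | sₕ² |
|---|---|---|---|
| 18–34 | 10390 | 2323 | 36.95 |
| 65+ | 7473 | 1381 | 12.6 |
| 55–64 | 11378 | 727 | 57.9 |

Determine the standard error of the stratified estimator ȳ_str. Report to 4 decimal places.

0.1155

Var(ȳ_str) = Σₕ Wₕ²(1 − fₕ)sₕ²/nₕ with Wₕ = Nₕ/N, N = 29241.
18–34: Wₕ = 0.35532301; term = 0.35532301²·(1 − 0.22358037)·36.95/2323 = 0.0015592236.
65+: Wₕ = 0.25556582; term = 0.25556582²·(1 − 0.18479861)·12.6/1381 = 4.8578858 × 10^-4.
55–64: Wₕ = 0.38911118; term = 0.38911118²·(1 − 0.06389524)·57.9/727 = 0.011287975.
Sum = 0.013332987.
SE = √(0.013332987) = 0.1155.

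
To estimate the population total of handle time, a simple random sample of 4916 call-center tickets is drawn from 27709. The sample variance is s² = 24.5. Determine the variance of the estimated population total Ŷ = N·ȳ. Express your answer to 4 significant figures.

3.148 × 10^6

Var(Ŷ) = N²·Var(ȳ) = N²·(1 − n/N)·s²/n.
f = 4916/27709 = 0.17741528; Var(ȳ) = 0.82258472·24.5/4916 = 0.0040995374.
Var(Ŷ) = 27709² · 0.0040995374 = 3.1475784 × 10^6.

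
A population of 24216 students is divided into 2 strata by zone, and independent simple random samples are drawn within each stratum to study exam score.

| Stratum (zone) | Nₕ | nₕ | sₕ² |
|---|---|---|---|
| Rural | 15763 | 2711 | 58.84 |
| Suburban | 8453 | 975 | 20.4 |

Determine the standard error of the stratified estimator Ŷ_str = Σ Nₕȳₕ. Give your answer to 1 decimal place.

2405.8

Var(Ŷ_str) = Σₕ Nₕ²(1 − fₕ)sₕ²/nₕ.
Rural: 15763²·(1 − 2711/15763)·58.84/2711 = 4.4653868 × 10^6.
Suburban: 8453²·(1 − 975/8453)·20.4/975 = 1.3225798 × 10^6.
Sum = 5.7879666 × 10^6.
SE = √(5.7879666 × 10^6) = 2405.8.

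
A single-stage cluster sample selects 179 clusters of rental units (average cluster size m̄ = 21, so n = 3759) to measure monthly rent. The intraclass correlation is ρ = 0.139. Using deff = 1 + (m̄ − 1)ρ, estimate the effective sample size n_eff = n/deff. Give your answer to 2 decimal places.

deff = 1 + (21 − 1)·0.139 = 1 + 2.78 = 3.78.
n_eff = 3759 / 3.78 = 994.44.

994.44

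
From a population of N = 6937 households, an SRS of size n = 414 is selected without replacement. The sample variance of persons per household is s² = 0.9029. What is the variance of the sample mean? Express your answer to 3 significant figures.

0.00205

Under SRS without replacement, Var(ȳ) = (1 − f)·s²/n with f = n/N = 414/6937 = 0.05967998.
Var(ȳ) = (1 − 0.05967998)·0.9029/414 = 0.94032002·0.0021809179 = 0.0020507607.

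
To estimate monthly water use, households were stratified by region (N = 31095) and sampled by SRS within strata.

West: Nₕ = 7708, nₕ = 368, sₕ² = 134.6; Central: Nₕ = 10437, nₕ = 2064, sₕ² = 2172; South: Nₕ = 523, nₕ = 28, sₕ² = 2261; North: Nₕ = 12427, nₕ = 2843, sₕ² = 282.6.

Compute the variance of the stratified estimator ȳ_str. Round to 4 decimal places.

0.1504

Var(ȳ_str) = Σₕ Wₕ²(1 − fₕ)sₕ²/nₕ with Wₕ = Nₕ/N, N = 31095.
West: Wₕ = 0.24788551; term = 0.24788551²·(1 − 0.04774261)·134.6/368 = 0.021401977.
Central: Wₕ = 0.33564882; term = 0.33564882²·(1 − 0.19775798)·2172/2064 = 0.095109912.
South: Wₕ = 0.01681942; term = 0.01681942²·(1 − 0.05353728)·2261/28 = 0.021620628.
North: Wₕ = 0.39964625; term = 0.39964625²·(1 − 0.22877605)·282.6/2843 = 0.012244112.
Sum = 0.15037663.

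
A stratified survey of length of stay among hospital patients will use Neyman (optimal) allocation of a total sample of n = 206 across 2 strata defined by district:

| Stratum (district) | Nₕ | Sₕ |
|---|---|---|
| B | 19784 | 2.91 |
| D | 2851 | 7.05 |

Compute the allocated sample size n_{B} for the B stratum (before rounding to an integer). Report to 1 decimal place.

152.7

Neyman allocation: nₕ = n·NₕSₕ / Σⱼ NⱼSⱼ.
Σ NⱼSⱼ = 19784·2.91 + 2851·7.05 = 77670.99.
n_{B} = 206·19784·2.91 / 77670.99 = 152.7.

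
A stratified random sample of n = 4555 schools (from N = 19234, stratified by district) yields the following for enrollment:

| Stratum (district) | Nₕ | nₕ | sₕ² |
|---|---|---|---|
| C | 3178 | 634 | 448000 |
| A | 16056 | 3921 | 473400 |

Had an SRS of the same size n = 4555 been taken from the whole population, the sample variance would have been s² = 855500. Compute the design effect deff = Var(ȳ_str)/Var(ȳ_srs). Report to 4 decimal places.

Var(ȳ_str) = Σ Wₕ²(1−fₕ)sₕ²/nₕ with Wₕ = Nₕ/19234:
  C: (3178/19234)²·(1−634/3178)·448000/634 = 15.442604
  A: (16056/19234)²·(1−3921/16056)·473400/3921 = 63.587145
  → Var(ȳ_str) = 79.029749.
Var(ȳ_srs) = (1 − 4555/19234)·855500/4555 = 143.33706.
deff = 79.029749 / 143.33706 = 0.5514.

0.5514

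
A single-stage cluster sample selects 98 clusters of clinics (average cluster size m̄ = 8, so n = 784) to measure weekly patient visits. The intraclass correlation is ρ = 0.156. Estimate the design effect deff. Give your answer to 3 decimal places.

2.092

deff = 1 + (8 − 1)·0.156 = 1 + 1.092 = 2.092.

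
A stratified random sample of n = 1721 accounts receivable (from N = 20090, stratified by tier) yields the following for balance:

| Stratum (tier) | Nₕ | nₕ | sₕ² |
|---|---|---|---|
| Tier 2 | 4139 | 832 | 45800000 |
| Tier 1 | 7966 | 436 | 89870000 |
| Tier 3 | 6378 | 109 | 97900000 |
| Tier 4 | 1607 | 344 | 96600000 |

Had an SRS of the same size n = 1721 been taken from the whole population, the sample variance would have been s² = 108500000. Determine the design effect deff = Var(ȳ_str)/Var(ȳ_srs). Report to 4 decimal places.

2.1319

Var(ȳ_str) = Σ Wₕ²(1−fₕ)sₕ²/nₕ with Wₕ = Nₕ/20090:
  Tier 2: (4139/20090)²·(1−832/4139)·45800000/832 = 1866.8606
  Tier 1: (7966/20090)²·(1−436/7966)·89870000/436 = 30633.996
  Tier 3: (6378/20090)²·(1−109/6378)·97900000/109 = 88977.276
  Tier 4: (1607/20090)²·(1−344/1607)·96600000/344 = 1412.1409
  → Var(ȳ_str) = 122890.27.
Var(ȳ_srs) = (1 − 1721/20090)·108500000/1721 = 57644.045.
deff = 122890.27 / 57644.045 = 2.1319.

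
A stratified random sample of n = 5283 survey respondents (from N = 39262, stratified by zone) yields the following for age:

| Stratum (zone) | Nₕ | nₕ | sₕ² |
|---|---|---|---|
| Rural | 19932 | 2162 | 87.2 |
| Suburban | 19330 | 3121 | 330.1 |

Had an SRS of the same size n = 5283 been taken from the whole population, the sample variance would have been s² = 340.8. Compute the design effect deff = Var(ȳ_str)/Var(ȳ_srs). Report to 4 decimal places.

0.5511

Var(ȳ_str) = Σ Wₕ²(1−fₕ)sₕ²/nₕ with Wₕ = Nₕ/39262:
  Rural: (19932/39262)²·(1−2162/19932)·87.2/2162 = 0.0092673222
  Suburban: (19330/39262)²·(1−3121/19330)·330.1/3121 = 0.021497848
  → Var(ȳ_str) = 0.03076517.
Var(ȳ_srs) = (1 − 5283/39262)·340.8/5283 = 0.055828653.
deff = 0.03076517 / 0.055828653 = 0.5511.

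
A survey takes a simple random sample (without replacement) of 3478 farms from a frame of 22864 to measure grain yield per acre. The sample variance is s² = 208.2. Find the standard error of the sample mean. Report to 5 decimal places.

0.22529

Under SRS without replacement, Var(ȳ) = (1 − f)·s²/n with f = n/N = 3478/22864 = 0.15211686.
Var(ȳ) = (1 − 0.15211686)·208.2/3478 = 0.84788314·0.05986199 = 0.050755971.
SE(ȳ) = √(0.050755971) = 0.22529.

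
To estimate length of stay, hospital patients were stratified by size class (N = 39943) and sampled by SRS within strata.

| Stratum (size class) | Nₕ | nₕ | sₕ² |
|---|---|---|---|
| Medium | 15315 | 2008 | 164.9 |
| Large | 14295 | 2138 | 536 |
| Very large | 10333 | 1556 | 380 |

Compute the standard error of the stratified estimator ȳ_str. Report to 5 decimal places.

0.22733

Var(ȳ_str) = Σₕ Wₕ²(1 − fₕ)sₕ²/nₕ with Wₕ = Nₕ/N, N = 39943.
Medium: Wₕ = 0.38342138; term = 0.38342138²·(1 − 0.13111329)·164.9/2008 = 0.010489934.
Large: Wₕ = 0.35788499; term = 0.35788499²·(1 − 0.14956278)·536/2138 = 0.027307774.
Very large: Wₕ = 0.25869364; term = 0.25869364²·(1 − 0.15058550)·380/1556 = 0.01388242.
Sum = 0.051680128.
SE = √(0.051680128) = 0.22733.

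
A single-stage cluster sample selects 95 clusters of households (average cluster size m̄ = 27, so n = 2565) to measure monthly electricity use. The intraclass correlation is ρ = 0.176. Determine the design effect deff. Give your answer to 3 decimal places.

5.576

deff = 1 + (27 − 1)·0.176 = 1 + 4.576 = 5.576.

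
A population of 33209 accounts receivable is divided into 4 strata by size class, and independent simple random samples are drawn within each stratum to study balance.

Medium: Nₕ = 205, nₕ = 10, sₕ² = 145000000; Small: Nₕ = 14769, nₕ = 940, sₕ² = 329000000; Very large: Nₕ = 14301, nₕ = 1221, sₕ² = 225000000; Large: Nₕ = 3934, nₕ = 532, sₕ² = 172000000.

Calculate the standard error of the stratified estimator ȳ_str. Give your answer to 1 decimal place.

317.1

Var(ȳ_str) = Σₕ Wₕ²(1 − fₕ)sₕ²/nₕ with Wₕ = Nₕ/N, N = 33209.
Medium: Wₕ = 0.00617303; term = 0.00617303²·(1 − 0.04878049)·145000000/10 = 525.58732.
Small: Wₕ = 0.44472884; term = 0.44472884²·(1 − 0.06364683)·329000000/940 = 64818.401.
Very large: Wₕ = 0.43063627; term = 0.43063627²·(1 − 0.08537864)·225000000/1221 = 31255.713.
Large: Wₕ = 0.11846186; term = 0.11846186²·(1 − 0.13523132)·172000000/532 = 3923.502.
Sum = 100523.2.
SE = √(100523.2) = 317.1.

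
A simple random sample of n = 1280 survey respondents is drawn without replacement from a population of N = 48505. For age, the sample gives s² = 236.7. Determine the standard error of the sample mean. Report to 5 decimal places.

0.42431

Under SRS without replacement, Var(ȳ) = (1 − f)·s²/n with f = n/N = 1280/48505 = 0.02638903.
Var(ȳ) = (1 − 0.02638903)·236.7/1280 = 0.97361097·0.18492187 = 0.18004197.
SE(ȳ) = √(0.18004197) = 0.42431.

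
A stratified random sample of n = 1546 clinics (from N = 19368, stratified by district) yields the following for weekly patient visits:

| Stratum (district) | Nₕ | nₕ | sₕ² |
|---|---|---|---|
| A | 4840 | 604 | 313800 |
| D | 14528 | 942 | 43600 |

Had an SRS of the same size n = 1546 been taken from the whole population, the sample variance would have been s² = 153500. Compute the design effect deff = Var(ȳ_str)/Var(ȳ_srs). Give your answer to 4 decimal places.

Var(ȳ_str) = Σ Wₕ²(1−fₕ)sₕ²/nₕ with Wₕ = Nₕ/19368:
  A: (4840/19368)²·(1−604/4840)·313800/604 = 28.395385
  D: (14528/19368)²·(1−942/14528)·43600/942 = 24.353617
  → Var(ȳ_str) = 52.749002.
Var(ȳ_srs) = (1 − 1546/19368)·153500/1546 = 91.363042.
deff = 52.749002 / 91.363042 = 0.5774.

0.5774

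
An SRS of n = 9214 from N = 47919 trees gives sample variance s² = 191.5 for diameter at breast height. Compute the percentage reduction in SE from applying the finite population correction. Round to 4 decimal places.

10.1269

f = n/N = 9214/47919 = 0.19228281.
SE_no-fpc = √(s²/n) = 0.14416515; SE_fpc = √((1−f)s²/n) = 0.12956567.
Ratio = √(1−f) = 0.89873088. Reduction = 100·(1 − 0.89873088) = 10.1269%.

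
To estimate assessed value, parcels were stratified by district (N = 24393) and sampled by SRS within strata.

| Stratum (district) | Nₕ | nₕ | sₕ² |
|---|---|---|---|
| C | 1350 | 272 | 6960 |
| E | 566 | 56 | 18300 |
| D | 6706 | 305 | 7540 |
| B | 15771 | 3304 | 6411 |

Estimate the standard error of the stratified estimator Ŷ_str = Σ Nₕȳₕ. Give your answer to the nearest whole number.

39677

Var(Ŷ_str) = Σₕ Nₕ²(1 − fₕ)sₕ²/nₕ.
C: 1350²·(1 − 272/1350)·6960/272 = 3.7238559 × 10^7.
E: 566²·(1 − 56/566)·18300/56 = 9.4329964 × 10^7.
D: 6706²·(1 − 305/6706)·7540/305 = 1.0611649 × 10^9.
B: 15771²·(1 − 3304/15771)·6411/3304 = 3.8151088 × 10^8.
Sum = 1.5742443 × 10^9.
SE = √(1.5742443 × 10^9) = 39677.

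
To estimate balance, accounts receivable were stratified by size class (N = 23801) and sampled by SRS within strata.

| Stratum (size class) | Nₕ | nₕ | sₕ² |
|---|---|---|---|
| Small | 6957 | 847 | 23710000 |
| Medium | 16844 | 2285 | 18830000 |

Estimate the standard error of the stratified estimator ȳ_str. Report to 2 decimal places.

Var(ȳ_str) = Σₕ Wₕ²(1 − fₕ)sₕ²/nₕ with Wₕ = Nₕ/N, N = 23801.
Small: Wₕ = 0.29229864; term = 0.29229864²·(1 − 0.12174788)·23710000/847 = 2100.4916.
Medium: Wₕ = 0.70770136; term = 0.70770136²·(1 − 0.13565661)·18830000/2285 = 3567.3891.
Sum = 5667.8807.
SE = √(5667.8807) = 75.29.

75.29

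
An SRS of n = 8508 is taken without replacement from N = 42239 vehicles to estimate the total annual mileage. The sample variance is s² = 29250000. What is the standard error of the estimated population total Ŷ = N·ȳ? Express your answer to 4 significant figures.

Var(Ŷ) = N²·Var(ȳ) = N²·(1 − n/N)·s²/n.
f = 8508/42239 = 0.20142522; Var(ȳ) = 0.79857478·29250000/8508 = 2745.4528.
Var(Ŷ) = 42239² · 2745.4528 = 4.8982533 × 10^12.
SE(Ŷ) = √(4.8982533 × 10^12) = 2.213 × 10^6.

2.213 × 10^6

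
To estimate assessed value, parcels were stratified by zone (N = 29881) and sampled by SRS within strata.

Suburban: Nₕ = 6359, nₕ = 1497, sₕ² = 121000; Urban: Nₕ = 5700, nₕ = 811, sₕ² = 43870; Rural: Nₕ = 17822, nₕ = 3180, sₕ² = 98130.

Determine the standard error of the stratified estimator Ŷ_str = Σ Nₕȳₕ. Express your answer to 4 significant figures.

Var(Ŷ_str) = Σₕ Nₕ²(1 − fₕ)sₕ²/nₕ.
Suburban: 6359²·(1 − 1497/6359)·121000/1497 = 2.4990063 × 10^9.
Urban: 5700²·(1 − 811/5700)·43870/811 = 1.5074457 × 10^9.
Rural: 17822²·(1 − 3180/17822)·98130/3180 = 8.0525146 × 10^9.
Sum = 1.2058967 × 10^10.
SE = √(1.2058967 × 10^10) = 109800.

109800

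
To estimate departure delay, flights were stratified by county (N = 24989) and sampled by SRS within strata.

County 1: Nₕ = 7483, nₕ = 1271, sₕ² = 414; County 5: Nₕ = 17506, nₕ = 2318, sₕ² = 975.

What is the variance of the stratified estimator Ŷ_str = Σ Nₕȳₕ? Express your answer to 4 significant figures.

1.270 × 10^8

Var(Ŷ_str) = Σₕ Nₕ²(1 − fₕ)sₕ²/nₕ.
County 1: 7483²·(1 − 1271/7483)·414/1271 = 1.5141259 × 10^7.
County 5: 17506²·(1 − 2318/17506)·975/2318 = 1.1183525 × 10^8.
Sum = 1.2697651 × 10^8.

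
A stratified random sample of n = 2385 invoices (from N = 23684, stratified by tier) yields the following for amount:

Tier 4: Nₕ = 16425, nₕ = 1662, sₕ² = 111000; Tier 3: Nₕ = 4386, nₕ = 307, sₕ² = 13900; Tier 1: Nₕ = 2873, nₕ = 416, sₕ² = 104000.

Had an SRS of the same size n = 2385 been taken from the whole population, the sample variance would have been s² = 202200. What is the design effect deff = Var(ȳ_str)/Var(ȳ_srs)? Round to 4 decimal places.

0.4389

Var(ȳ_str) = Σ Wₕ²(1−fₕ)sₕ²/nₕ with Wₕ = Nₕ/23684:
  Tier 4: (16425/23684)²·(1−1662/16425)·111000/1662 = 28.871002
  Tier 3: (4386/23684)²·(1−307/4386)·13900/307 = 1.4440714
  Tier 1: (2873/23684)²·(1−416/2873)·104000/416 = 3.1460867
  → Var(ȳ_str) = 33.46116.
Var(ȳ_srs) = (1 − 2385/23684)·202200/2385 = 76.242465.
deff = 33.46116 / 76.242465 = 0.4389.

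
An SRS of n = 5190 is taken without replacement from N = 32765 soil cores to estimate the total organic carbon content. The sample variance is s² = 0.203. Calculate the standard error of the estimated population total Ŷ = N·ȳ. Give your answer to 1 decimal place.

188.0

Var(Ŷ) = N²·Var(ȳ) = N²·(1 − n/N)·s²/n.
f = 5190/32765 = 0.15840073; Var(ȳ) = 0.84159927·0.203/5190 = 3.2918045 × 10^-5.
Var(Ŷ) = 32765² · (3.2918045 × 10^-5) = 35339.01.
SE(Ŷ) = √(35339.01) = 188.0.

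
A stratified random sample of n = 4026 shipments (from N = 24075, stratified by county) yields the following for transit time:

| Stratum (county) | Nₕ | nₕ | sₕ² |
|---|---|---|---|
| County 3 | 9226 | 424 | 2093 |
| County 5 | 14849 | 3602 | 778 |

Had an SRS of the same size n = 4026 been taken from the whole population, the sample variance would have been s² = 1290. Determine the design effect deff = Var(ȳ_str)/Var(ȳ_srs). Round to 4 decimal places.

2.8252

Var(ȳ_str) = Σ Wₕ²(1−fₕ)sₕ²/nₕ with Wₕ = Nₕ/24075:
  County 3: (9226/24075)²·(1−424/9226)·2093/424 = 0.6916169
  County 5: (14849/24075)²·(1−3602/14849)·778/3602 = 0.062235359
  → Var(ȳ_str) = 0.75385226.
Var(ȳ_srs) = (1 − 4026/24075)·1290/4026 = 0.26683473.
deff = 0.75385226 / 0.26683473 = 2.8252.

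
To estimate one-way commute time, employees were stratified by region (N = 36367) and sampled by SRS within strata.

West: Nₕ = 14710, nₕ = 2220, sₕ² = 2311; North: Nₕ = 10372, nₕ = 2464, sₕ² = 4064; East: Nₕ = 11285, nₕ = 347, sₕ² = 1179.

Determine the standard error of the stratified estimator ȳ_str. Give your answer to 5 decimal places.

0.75101

Var(ȳ_str) = Σₕ Wₕ²(1 − fₕ)sₕ²/nₕ with Wₕ = Nₕ/N, N = 36367.
West: Wₕ = 0.40448758; term = 0.40448758²·(1 − 0.15091774)·2311/2220 = 0.14461293.
North: Wₕ = 0.28520362; term = 0.28520362²·(1 − 0.23756267)·4064/2464 = 0.10228859.
East: Wₕ = 0.31030880; term = 0.31030880²·(1 − 0.03074878)·1179/347 = 0.31710921.
Sum = 0.56401073.
SE = √(0.56401073) = 0.75101.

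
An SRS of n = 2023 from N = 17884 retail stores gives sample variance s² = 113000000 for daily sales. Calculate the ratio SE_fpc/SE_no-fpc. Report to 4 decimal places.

f = n/N = 2023/17884 = 0.11311787.
SE_no-fpc = √(s²/n) = 236.3422; SE_fpc = √((1−f)s²/n) = 222.5739.
Ratio = √(1−f) = 0.94174420.

0.9417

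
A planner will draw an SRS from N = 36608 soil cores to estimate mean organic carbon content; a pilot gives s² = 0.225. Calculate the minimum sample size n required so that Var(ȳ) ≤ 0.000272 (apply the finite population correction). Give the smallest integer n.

Without fpc, n₀ = s²/D = 0.225/0.000272 = 827.2059.
With fpc, (1 − n/N)·s²/n ≤ D requires n ≥ n₀/(1 + n₀/N) = 827.2059/(1 + 827.2059/36608) = 808.9271.
Rounding up, n = 809.

809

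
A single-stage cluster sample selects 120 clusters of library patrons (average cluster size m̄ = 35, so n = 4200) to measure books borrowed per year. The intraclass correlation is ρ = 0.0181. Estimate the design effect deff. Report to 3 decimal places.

deff = 1 + (35 − 1)·0.0181 = 1 + 0.6154 = 1.6154.

1.615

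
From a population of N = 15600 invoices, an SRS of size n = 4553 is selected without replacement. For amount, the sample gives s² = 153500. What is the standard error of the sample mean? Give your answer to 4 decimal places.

4.8861

Under SRS without replacement, Var(ȳ) = (1 − f)·s²/n with f = n/N = 4553/15600 = 0.29185897.
Var(ȳ) = (1 − 0.29185897)·153500/4553 = 0.70814103·33.714035 = 23.874291.
SE(ȳ) = √(23.874291) = 4.8861.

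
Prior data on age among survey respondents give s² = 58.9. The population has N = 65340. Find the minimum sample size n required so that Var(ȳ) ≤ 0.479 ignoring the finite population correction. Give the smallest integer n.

Without fpc, n₀ = s²/D = 58.9/0.479 = 122.9645.
Rounding up, n = 123.

123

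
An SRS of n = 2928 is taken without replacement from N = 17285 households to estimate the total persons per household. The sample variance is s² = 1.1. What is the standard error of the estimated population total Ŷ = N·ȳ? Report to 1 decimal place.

Var(Ŷ) = N²·Var(ȳ) = N²·(1 − n/N)·s²/n.
f = 2928/17285 = 0.16939543; Var(ȳ) = 0.83060457·1.1/2928 = 3.1204407 × 10^-4.
Var(Ŷ) = 17285² · (3.1204407 × 10^-4) = 93229.789.
SE(Ŷ) = √(93229.789) = 305.3.

305.3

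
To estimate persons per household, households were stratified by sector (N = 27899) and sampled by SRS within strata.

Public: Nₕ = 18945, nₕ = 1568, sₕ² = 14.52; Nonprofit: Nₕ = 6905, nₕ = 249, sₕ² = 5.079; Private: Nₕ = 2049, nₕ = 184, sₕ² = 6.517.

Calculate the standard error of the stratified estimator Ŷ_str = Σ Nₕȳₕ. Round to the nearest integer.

2030

Var(Ŷ_str) = Σₕ Nₕ²(1 − fₕ)sₕ²/nₕ.
Public: 18945²·(1 − 1568/18945)·14.52/1568 = 3.0485265 × 10^6.
Nonprofit: 6905²·(1 − 249/6905)·5.079/249 = 937466.73.
Private: 2049²·(1 − 184/2049)·6.517/184 = 135347.64.
Sum = 4.1213409 × 10^6.
SE = √(4.1213409 × 10^6) = 2030.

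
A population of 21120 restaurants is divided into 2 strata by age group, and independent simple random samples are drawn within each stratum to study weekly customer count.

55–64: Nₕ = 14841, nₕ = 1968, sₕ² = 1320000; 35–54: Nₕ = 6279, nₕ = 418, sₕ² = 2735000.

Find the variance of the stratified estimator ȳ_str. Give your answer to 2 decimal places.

827.11

Var(ȳ_str) = Σₕ Wₕ²(1 − fₕ)sₕ²/nₕ with Wₕ = Nₕ/N, N = 21120.
55–64: Wₕ = 0.70269886; term = 0.70269886²·(1 − 0.13260562)·1320000/1968 = 287.27904.
35–54: Wₕ = 0.29730114; term = 0.29730114²·(1 − 0.06657111)·2735000/418 = 539.82802.
Sum = 827.10706.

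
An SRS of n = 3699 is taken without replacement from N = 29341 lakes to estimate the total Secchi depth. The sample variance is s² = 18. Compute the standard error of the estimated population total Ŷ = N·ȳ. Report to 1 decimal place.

Var(Ŷ) = N²·Var(ȳ) = N²·(1 − n/N)·s²/n.
f = 3699/29341 = 0.12606932; Var(ȳ) = 0.87393068·18/3699 = 0.004252704.
Var(Ŷ) = 29341² · 0.004252704 = 3.6611286 × 10^6.
SE(Ŷ) = √(3.6611286 × 10^6) = 1913.4.

1913.4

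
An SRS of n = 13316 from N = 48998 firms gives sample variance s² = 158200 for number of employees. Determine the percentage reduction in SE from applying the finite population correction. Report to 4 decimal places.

f = n/N = 13316/48998 = 0.27176619.
SE_no-fpc = √(s²/n) = 3.4468021; SE_fpc = √((1−f)s²/n) = 2.9413843.
Ratio = √(1−f) = 0.85336616. Reduction = 100·(1 − 0.85336616) = 14.6634%.

14.6634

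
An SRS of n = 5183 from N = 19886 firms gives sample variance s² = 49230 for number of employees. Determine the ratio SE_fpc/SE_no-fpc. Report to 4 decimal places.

f = n/N = 5183/19886 = 0.26063562.
SE_no-fpc = √(s²/n) = 3.081941; SE_fpc = √((1−f)s²/n) = 2.650047.
Ratio = √(1−f) = 0.85986300.

0.8599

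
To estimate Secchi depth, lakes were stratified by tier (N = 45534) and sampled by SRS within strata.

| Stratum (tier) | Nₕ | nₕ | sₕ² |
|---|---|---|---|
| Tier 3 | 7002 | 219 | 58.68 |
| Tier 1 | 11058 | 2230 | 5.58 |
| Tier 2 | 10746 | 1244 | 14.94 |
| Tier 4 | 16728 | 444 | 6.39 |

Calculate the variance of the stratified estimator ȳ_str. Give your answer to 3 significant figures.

0.00874

Var(ȳ_str) = Σₕ Wₕ²(1 − fₕ)sₕ²/nₕ with Wₕ = Nₕ/N, N = 45534.
Tier 3: Wₕ = 0.15377520; term = 0.15377520²·(1 − 0.03127678)·58.68/219 = 0.0061378788.
Tier 1: Wₕ = 0.24285150; term = 0.24285150²·(1 − 0.20166395)·5.58/2230 = 1.1781393 × 10^-4.
Tier 2: Wₕ = 0.23599947; term = 0.23599947²·(1 − 0.11576401)·14.94/1244 = 5.9145332 × 10^-4.
Tier 4: Wₕ = 0.36737383; term = 0.36737383²·(1 − 0.02654232)·6.39/444 = 0.0018908253.
Sum = 0.0087379714.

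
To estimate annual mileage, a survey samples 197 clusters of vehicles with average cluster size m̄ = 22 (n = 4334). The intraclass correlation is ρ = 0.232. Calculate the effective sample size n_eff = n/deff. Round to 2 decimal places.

deff = 1 + (22 − 1)·0.232 = 1 + 4.872 = 5.872.
n_eff = 4334 / 5.872 = 738.08.

738.08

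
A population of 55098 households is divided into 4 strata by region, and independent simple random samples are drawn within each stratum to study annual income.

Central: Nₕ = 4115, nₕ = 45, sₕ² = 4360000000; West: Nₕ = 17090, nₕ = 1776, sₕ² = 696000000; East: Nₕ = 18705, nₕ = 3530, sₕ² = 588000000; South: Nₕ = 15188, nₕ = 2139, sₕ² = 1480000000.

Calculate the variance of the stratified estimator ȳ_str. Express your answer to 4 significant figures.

629100

Var(ȳ_str) = Σₕ Wₕ²(1 − fₕ)sₕ²/nₕ with Wₕ = Nₕ/N, N = 55098.
Central: Wₕ = 0.07468511; term = 0.07468511²·(1 − 0.01093560)·4360000000/45 = 534523.19.
West: Wₕ = 0.31017460; term = 0.31017460²·(1 − 0.10392042)·696000000/1776 = 33785.108.
East: Wₕ = 0.33948601; term = 0.33948601²·(1 − 0.18871959)·588000000/3530 = 15574.617.
South: Wₕ = 0.27565429; term = 0.27565429²·(1 − 0.14083487)·1480000000/2139 = 45170.727.
Sum = 629053.64.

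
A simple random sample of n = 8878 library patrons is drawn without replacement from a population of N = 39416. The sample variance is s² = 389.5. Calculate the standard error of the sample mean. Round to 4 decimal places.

Under SRS without replacement, Var(ȳ) = (1 − f)·s²/n with f = n/N = 8878/39416 = 0.22523848.
Var(ȳ) = (1 − 0.22523848)·389.5/8878 = 0.77476152·0.043872494 = 0.03399072.
SE(ȳ) = √(0.03399072) = 0.1844.

0.1844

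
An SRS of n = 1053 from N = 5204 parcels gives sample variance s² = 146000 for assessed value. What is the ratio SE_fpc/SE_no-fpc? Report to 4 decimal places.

f = n/N = 1053/5204 = 0.20234435.
SE_no-fpc = √(s²/n) = 11.775036; SE_fpc = √((1−f)s²/n) = 10.516469.
Ratio = √(1−f) = 0.89311570.

0.8931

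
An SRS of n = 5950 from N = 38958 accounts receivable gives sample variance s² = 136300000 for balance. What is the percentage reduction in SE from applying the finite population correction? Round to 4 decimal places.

f = n/N = 5950/38958 = 0.15272858.
SE_no-fpc = √(s²/n) = 151.35245; SE_fpc = √((1−f)s²/n) = 139.31591.
Ratio = √(1−f) = 0.92047348. Reduction = 100·(1 − 0.92047348) = 7.9527%.

7.9527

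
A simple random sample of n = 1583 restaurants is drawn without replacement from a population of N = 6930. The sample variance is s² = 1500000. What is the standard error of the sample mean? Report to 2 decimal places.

Under SRS without replacement, Var(ȳ) = (1 − f)·s²/n with f = n/N = 1583/6930 = 0.22842713.
Var(ȳ) = (1 − 0.22842713)·1500000/1583 = 0.77157287·947.56791 = 731.11769.
SE(ȳ) = √(731.11769) = 27.04.

27.04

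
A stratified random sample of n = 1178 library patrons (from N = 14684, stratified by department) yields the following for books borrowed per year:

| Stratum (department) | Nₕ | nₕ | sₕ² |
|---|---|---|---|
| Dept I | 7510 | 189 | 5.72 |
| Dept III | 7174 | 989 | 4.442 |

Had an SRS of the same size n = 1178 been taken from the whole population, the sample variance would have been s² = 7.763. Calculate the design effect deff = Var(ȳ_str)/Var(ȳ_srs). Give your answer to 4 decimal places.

Var(ȳ_str) = Σ Wₕ²(1−fₕ)sₕ²/nₕ with Wₕ = Nₕ/14684:
  Dept I: (7510/14684)²·(1−189/7510)·5.72/189 = 0.00771713
  Dept III: (7174/14684)²·(1−989/7174)·4.442/989 = 9.2426091 × 10^-4
  → Var(ȳ_str) = 0.0086413909.
Var(ȳ_srs) = (1 − 1178/14684)·7.763/1178 = 0.0060613124.
deff = 0.0086413909 / 0.0060613124 = 1.4257.

1.4257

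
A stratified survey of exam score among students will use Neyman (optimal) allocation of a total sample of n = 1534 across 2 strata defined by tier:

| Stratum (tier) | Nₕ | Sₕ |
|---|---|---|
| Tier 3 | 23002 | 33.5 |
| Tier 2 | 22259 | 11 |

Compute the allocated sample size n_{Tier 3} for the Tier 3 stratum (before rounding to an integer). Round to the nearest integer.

Neyman allocation: nₕ = n·NₕSₕ / Σⱼ NⱼSⱼ.
Σ NⱼSⱼ = 23002·33.5 + 22259·11 = 1.015416 × 10^6.
n_{Tier 3} = 1534·23002·33.5 / (1.015416 × 10^6) = 1164.

1164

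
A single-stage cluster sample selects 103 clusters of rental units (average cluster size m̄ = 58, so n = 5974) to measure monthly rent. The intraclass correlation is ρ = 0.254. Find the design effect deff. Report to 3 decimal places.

deff = 1 + (58 − 1)·0.254 = 1 + 14.478 = 15.478.

15.478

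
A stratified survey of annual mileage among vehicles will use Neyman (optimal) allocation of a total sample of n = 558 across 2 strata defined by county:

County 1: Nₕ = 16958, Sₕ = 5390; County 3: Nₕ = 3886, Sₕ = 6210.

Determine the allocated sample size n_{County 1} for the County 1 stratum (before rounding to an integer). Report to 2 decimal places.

Neyman allocation: nₕ = n·NₕSₕ / Σⱼ NⱼSⱼ.
Σ NⱼSⱼ = 16958·5390 + 3886·6210 = 1.1553568 × 10^8.
n_{County 1} = 558·16958·5390 / (1.1553568 × 10^8) = 441.45.

441.45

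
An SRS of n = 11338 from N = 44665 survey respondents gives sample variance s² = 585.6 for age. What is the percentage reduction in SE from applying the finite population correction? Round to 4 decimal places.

f = n/N = 11338/44665 = 0.25384529.
SE_no-fpc = √(s²/n) = 0.22726487; SE_fpc = √((1−f)s²/n) = 0.19631196.
Ratio = √(1−f) = 0.86380247. Reduction = 100·(1 − 0.86380247) = 13.6198%.

13.6198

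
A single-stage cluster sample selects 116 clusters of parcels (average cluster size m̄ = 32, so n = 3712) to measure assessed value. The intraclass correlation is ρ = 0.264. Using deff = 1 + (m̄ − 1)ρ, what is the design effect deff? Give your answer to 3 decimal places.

9.184

deff = 1 + (32 − 1)·0.264 = 1 + 8.184 = 9.184.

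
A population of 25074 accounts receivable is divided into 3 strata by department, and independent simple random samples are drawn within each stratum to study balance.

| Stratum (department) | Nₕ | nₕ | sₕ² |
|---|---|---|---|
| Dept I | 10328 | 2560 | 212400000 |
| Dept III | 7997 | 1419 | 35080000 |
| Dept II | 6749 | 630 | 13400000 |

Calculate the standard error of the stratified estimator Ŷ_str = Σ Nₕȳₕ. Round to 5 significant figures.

Var(Ŷ_str) = Σₕ Nₕ²(1 − fₕ)sₕ²/nₕ.
Dept I: 10328²·(1 − 2560/10328)·212400000/2560 = 6.6564089 × 10^12.
Dept III: 7997²·(1 − 1419/7997)·35080000/1419 = 1.3004635 × 10^12.
Dept II: 6749²·(1 − 630/6749)·13400000/630 = 8.7838342 × 10^11.
Sum = 8.8352558 × 10^12.
SE = √(8.8352558 × 10^12) = 2.9724 × 10^6.

2.9724 × 10^6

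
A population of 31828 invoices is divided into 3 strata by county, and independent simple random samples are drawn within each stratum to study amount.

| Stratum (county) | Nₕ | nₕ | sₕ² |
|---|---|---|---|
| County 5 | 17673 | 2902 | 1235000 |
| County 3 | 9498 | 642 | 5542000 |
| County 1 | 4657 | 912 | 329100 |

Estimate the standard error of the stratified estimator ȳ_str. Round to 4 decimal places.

28.8557

Var(ȳ_str) = Σₕ Wₕ²(1 − fₕ)sₕ²/nₕ with Wₕ = Nₕ/N, N = 31828.
County 5: Wₕ = 0.55526580; term = 0.55526580²·(1 − 0.16420528)·1235000/2902 = 109.66575.
County 3: Wₕ = 0.29841649; term = 0.29841649²·(1 − 0.06759318)·5542000/642 = 716.77454.
County 1: Wₕ = 0.14631771; term = 0.14631771²·(1 − 0.19583423)·329100/912 = 6.2125859.
Sum = 832.65288.
SE = √(832.65288) = 28.8557.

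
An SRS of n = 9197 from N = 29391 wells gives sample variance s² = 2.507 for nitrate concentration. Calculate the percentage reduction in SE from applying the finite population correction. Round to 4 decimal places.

f = n/N = 9197/29391 = 0.31291892.
SE_no-fpc = √(s²/n) = 0.016510266; SE_fpc = √((1−f)s²/n) = 0.013685418.
Ratio = √(1−f) = 0.82890354. Reduction = 100·(1 − 0.82890354) = 17.1096%.

17.1096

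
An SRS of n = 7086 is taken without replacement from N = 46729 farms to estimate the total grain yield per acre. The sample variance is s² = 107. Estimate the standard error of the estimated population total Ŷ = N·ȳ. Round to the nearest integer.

5289

Var(Ŷ) = N²·Var(ȳ) = N²·(1 − n/N)·s²/n.
f = 7086/46729 = 0.15164031; Var(ȳ) = 0.84835969·107/7086 = 0.012810399.
Var(Ŷ) = 46729² · 0.012810399 = 2.797278 × 10^7.
SE(Ŷ) = √(2.797278 × 10^7) = 5289.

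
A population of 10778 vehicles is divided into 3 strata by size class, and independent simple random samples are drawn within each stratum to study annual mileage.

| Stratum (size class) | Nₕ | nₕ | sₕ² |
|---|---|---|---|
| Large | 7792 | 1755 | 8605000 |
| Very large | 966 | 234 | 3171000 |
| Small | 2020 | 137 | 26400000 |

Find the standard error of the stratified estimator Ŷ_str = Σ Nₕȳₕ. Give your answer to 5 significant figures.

986510

Var(Ŷ_str) = Σₕ Nₕ²(1 − fₕ)sₕ²/nₕ.
Large: 7792²·(1 − 1755/7792)·8605000/1755 = 2.3064491 × 10^11.
Very large: 966²·(1 − 234/966)·3171000/234 = 9.5822742 × 10^9.
Small: 2020²·(1 − 137/2020)·26400000/137 = 7.3296806 × 10^11.
Sum = 9.7319524 × 10^11.
SE = √(9.7319524 × 10^11) = 986510.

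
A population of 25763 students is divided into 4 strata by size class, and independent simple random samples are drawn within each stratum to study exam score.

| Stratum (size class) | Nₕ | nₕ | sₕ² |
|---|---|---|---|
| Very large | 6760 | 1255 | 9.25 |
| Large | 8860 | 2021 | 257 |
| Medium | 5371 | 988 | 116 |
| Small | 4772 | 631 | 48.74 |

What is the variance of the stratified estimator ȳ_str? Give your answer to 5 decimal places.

0.01849

Var(ȳ_str) = Σₕ Wₕ²(1 − fₕ)sₕ²/nₕ with Wₕ = Nₕ/N, N = 25763.
Very large: Wₕ = 0.26239180; term = 0.26239180²·(1 − 0.18565089)·9.25/1255 = 4.1324648 × 10^-4.
Large: Wₕ = 0.34390405; term = 0.34390405²·(1 − 0.22810384)·257/2021 = 0.011609146.
Medium: Wₕ = 0.20847727; term = 0.20847727²·(1 − 0.18395085)·116/988 = 0.0041642309.
Small: Wₕ = 0.18522688; term = 0.18522688²·(1 − 0.13222967)·48.74/631 = 0.0022996882.
Sum = 0.018486312.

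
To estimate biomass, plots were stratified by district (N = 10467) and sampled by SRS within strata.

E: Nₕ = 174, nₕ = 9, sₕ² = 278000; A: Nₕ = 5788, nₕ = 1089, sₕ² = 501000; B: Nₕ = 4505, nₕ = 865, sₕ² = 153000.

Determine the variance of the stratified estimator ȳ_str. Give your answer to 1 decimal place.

Var(ȳ_str) = Σₕ Wₕ²(1 − fₕ)sₕ²/nₕ with Wₕ = Nₕ/N, N = 10467.
E: Wₕ = 0.01662367; term = 0.01662367²·(1 − 0.05172414)·278000/9 = 8.0945187.
A: Wₕ = 0.55297602; term = 0.55297602²·(1 − 0.18814789)·501000/1089 = 114.20875.
B: Wₕ = 0.43040031; term = 0.43040031²·(1 − 0.19200888)·153000/865 = 26.474457.
Sum = 148.77773.

148.8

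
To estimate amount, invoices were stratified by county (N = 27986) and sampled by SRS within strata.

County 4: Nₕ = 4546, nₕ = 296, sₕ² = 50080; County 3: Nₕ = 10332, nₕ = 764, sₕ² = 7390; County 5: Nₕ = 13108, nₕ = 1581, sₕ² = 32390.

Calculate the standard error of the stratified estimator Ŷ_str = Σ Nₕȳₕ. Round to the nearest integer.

Var(Ŷ_str) = Σₕ Nₕ²(1 − fₕ)sₕ²/nₕ.
County 4: 4546²·(1 − 296/4546)·50080/296 = 3.2688197 × 10^9.
County 3: 10332²·(1 − 764/10332)·7390/764 = 9.562174 × 10^8.
County 5: 13108²·(1 − 1581/13108)·32390/1581 = 3.0955071 × 10^9.
Sum = 7.3205442 × 10^9.
SE = √(7.3205442 × 10^9) = 85560.

85560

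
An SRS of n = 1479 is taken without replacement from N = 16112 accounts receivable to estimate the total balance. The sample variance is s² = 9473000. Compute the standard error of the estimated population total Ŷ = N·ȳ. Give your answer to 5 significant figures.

Var(Ŷ) = N²·Var(ȳ) = N²·(1 − n/N)·s²/n.
f = 1479/16112 = 0.09179494; Var(ȳ) = 0.90820506·9473000/1479 = 5817.0565.
Var(Ŷ) = 16112² · 5817.0565 = 1.5100878 × 10^12.
SE(Ŷ) = √(1.5100878 × 10^12) = 1.2289 × 10^6.

1.2289 × 10^6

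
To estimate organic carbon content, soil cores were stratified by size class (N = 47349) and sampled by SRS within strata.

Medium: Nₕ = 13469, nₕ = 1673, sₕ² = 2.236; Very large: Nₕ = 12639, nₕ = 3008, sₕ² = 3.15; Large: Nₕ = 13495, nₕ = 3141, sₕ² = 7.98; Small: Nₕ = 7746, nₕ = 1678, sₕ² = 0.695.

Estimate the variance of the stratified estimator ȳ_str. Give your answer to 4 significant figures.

3.186 × 10^-4

Var(ȳ_str) = Σₕ Wₕ²(1 − fₕ)sₕ²/nₕ with Wₕ = Nₕ/N, N = 47349.
Medium: Wₕ = 0.28446219; term = 0.28446219²·(1 − 0.12421115)·2.236/1673 = 9.4716219 × 10^-5.
Very large: Wₕ = 0.26693278; term = 0.26693278²·(1 − 0.23799351)·3.15/3008 = 5.6858474 × 10^-5.
Large: Wₕ = 0.28501130; term = 0.28501130²·(1 − 0.23275287)·7.98/3141 = 1.5834136 × 10^-4.
Small: Wₕ = 0.16359374; term = 0.16359374²·(1 − 0.21662794)·0.695/1678 = 8.6834896 × 10^-6.
Sum = 3.1859954 × 10^-4.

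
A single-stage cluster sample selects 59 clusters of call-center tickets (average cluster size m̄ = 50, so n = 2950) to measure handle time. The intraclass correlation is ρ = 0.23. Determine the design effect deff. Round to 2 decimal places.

12.27

deff = 1 + (50 − 1)·0.23 = 1 + 11.27 = 12.27.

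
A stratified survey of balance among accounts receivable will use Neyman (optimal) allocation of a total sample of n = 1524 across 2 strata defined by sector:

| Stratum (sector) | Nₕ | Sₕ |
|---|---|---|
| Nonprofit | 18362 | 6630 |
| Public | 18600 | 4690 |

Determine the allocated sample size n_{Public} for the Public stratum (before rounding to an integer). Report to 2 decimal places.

Neyman allocation: nₕ = n·NₕSₕ / Σⱼ NⱼSⱼ.
Σ NⱼSⱼ = 18362·6630 + 18600·4690 = 2.0897406 × 10^8.
n_{Public} = 1524·18600·4690 / (2.0897406 × 10^8) = 636.18.

636.18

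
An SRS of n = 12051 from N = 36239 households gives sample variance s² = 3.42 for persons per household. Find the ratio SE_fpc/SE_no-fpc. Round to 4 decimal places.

f = n/N = 12051/36239 = 0.33254229.
SE_no-fpc = √(s²/n) = 0.016846183; SE_fpc = √((1−f)s²/n) = 0.013763009.
Ratio = √(1−f) = 0.81698085.

0.8170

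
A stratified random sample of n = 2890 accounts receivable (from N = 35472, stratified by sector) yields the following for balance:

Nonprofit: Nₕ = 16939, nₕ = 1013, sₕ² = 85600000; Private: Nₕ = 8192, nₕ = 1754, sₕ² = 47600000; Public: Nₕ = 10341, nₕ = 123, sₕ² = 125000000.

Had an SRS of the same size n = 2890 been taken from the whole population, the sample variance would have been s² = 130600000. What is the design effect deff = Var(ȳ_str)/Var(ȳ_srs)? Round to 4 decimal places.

2.5199

Var(ȳ_str) = Σ Wₕ²(1−fₕ)sₕ²/nₕ with Wₕ = Nₕ/35472:
  Nonprofit: (16939/35472)²·(1−1013/16939)·85600000/1013 = 18117.049
  Private: (8192/35472)²·(1−1754/8192)·47600000/1754 = 1137.4883
  Public: (10341/35472)²·(1−123/10341)·125000000/123 = 85341.837
  → Var(ȳ_str) = 104596.37.
Var(ȳ_srs) = (1 − 2890/35472)·130600000/2890 = 41508.534.
deff = 104596.37 / 41508.534 = 2.5199.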